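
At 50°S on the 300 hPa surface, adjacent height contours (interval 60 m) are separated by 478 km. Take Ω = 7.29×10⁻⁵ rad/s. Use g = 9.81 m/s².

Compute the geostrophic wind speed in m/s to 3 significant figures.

Coriolis parameter at 50°S:
f = 2Ω sin φ = 2 × 7.29×10⁻⁵ × sin 50° = 1.12×10⁻⁴ s⁻¹
Height gradient: |∂Z/∂n| = 60 m / 478000 m = 1.26×10⁻⁴
On a pressure surface, geostrophic balance gives V_g = (g/f)|∂Z/∂n|:
V_g = 9.81 × 1.26×10⁻⁴ / 1.12×10⁻⁴ = 11.0 m/s

11.0 m/s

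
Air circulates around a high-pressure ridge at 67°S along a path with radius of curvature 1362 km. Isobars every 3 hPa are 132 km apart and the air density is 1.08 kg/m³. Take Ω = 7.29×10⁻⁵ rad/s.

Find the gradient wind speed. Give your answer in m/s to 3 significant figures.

17.3 m/s

Coriolis parameter at 67°S:
f = 2Ω sin φ = 2 × 7.29×10⁻⁵ × sin 67° = 1.34×10⁻⁴ s⁻¹
Pressure gradient: |∂P/∂n| = 300 Pa / 132000 m = 2.27×10⁻³ Pa/m
Geostrophic speed: V_g = |∂P/∂n|/(fρ) = 2.27×10⁻³/(1.34×10⁻⁴ × 1.08) = 15.7 m/s
Around a high, pressure-gradient force acts outward with centrifugal, so Coriolis balances both:
fV = (1/ρ)|∂P/∂n| + V²/R  →  V² − fR·V + fR·V_g = 0
With fR = 1.34×10⁻⁴ × 1362×10³ m = 183 m/s:
V = [fR − √((fR)² − 4 fR V_g)]/2 = [183 − √(183² − 4×183×15.7)]/2 = 17.3 m/s
Supergeostrophic (V > V_g = 15.7 m/s), as expected around a high.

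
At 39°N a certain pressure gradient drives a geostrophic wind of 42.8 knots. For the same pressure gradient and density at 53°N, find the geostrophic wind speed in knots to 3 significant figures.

With the same pressure gradient and density, V_g ∝ 1/f ∝ 1/sin φ.
V₂ = V₁ · sin φ₁ / sin φ₂ = 42.8 × sin 39° / sin 53°
V₂ = 42.8 × 0.6293/0.7986 = 33.7 knots

33.7 knots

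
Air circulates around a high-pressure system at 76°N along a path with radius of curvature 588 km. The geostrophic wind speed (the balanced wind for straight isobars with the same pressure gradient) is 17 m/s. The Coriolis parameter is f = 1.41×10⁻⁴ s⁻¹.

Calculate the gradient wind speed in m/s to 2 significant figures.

Around a high, pressure-gradient force acts outward with centrifugal, so Coriolis balances both:
fV = (1/ρ)|∂P/∂n| + V²/R  →  V² − fR·V + fR·V_g = 0
With fR = 1.41×10⁻⁴ × 588×10³ m = 82.9 m/s:
V = [fR − √((fR)² − 4 fR V_g)]/2 = [82.9 − √(82.9² − 4×82.9×17)]/2 = 23.9 m/s
Supergeostrophic (V > V_g = 17 m/s), as expected around a high.

24 m/s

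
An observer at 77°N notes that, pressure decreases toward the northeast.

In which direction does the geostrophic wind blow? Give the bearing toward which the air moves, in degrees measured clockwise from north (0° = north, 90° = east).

135°

The pressure-gradient force points toward the northeast (bearing 045°).
Geostrophic balance: in the Northern Hemisphere the Coriolis force deflects motion to the right, so the geostrophic wind blows 90° to the right of the pressure-gradient force (low pressure on the left).
Rotating 045° by 90° clockwise gives 135° — the wind blows toward the southeast.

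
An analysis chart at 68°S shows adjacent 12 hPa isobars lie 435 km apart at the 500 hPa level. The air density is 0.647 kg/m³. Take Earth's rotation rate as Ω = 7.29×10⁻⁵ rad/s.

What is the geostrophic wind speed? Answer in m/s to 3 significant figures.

Coriolis parameter at 68°S:
f = 2Ω sin φ = 2 × 7.29×10⁻⁵ × sin 68° = 1.35×10⁻⁴ s⁻¹
Pressure gradient: |∂P/∂n| = 1200 Pa / 435000 m = 2.76×10⁻³ Pa/m
Geostrophic balance (pressure-gradient force = Coriolis force):
V_g = (1/(fρ)) |∂P/∂n| = 2.76×10⁻³ / (1.35×10⁻⁴ × 0.647) = 31.5 m/s

31.5 m/s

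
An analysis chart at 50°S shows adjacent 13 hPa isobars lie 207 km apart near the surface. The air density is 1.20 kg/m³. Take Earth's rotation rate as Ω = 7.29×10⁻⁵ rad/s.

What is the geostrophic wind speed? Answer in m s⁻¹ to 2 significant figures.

Coriolis parameter at 50°S:
f = 2Ω sin φ = 2 × 7.29×10⁻⁵ × sin 50° = 1.12×10⁻⁴ s⁻¹
Pressure gradient: |∂P/∂n| = 1300 Pa / 207000 m = 6.28×10⁻³ Pa/m
Geostrophic balance (pressure-gradient force = Coriolis force):
V_g = (1/(fρ)) |∂P/∂n| = 6.28×10⁻³ / (1.12×10⁻⁴ × 1.20) = 46.9 m/s

47 m s⁻¹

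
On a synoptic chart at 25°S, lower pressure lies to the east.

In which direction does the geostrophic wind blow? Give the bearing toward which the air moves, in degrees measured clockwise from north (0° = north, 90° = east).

The pressure-gradient force points toward the east (bearing 090°).
Geostrophic balance: in the Southern Hemisphere the Coriolis force deflects motion to the left, so the geostrophic wind blows 90° to the left of the pressure-gradient force (low pressure on the right).
Rotating 090° by 90° counterclockwise gives 000° — the wind blows toward the north.

000°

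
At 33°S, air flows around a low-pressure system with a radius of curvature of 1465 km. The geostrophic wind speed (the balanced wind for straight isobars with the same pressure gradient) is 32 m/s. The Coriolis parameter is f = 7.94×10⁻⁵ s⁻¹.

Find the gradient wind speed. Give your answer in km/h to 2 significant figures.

94 km/h

Around a low, centrifugal force acts outward with Coriolis, so pressure-gradient force balances both:
(1/ρ)|∂P/∂n| = fV + V²/R  →  V² + fR·V − fR·V_g = 0
With fR = 7.94×10⁻⁵ × 1465×10³ m = 116 m/s:
V = [−fR + √((fR)² + 4 fR V_g)]/2 = [−116 + √(116² + 4×116×32)]/2 = 26.1 m/s
Subgeostrophic (V < V_g = 32 m/s), as expected around a low.
Converting: 26.1 m/s × 3.6 = 94 km/h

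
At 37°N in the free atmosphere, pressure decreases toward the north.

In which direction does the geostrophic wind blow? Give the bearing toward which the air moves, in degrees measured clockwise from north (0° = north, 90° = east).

090°

The pressure-gradient force points toward the north (bearing 000°).
Geostrophic balance: in the Northern Hemisphere the Coriolis force deflects motion to the right, so the geostrophic wind blows 90° to the right of the pressure-gradient force (low pressure on the left).
Rotating 000° by 90° clockwise gives 090° — the wind blows toward the east.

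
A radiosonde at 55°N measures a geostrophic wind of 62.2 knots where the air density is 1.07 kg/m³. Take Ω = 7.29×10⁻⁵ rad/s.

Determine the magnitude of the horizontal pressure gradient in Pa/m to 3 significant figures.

4.09×10⁻³ Pa/m

Coriolis parameter at 55°N:
f = 2Ω sin φ = 2 × 7.29×10⁻⁵ × sin 55° = 1.19×10⁻⁴ s⁻¹
Wind speed in SI: 62.2 knots = 32.0 m/s
Geostrophic balance rearranged: |∂P/∂n| = f ρ V_g
|∂P/∂n| = 1.19×10⁻⁴ × 1.07 × 32.0 = 4.09×10⁻³ Pa/m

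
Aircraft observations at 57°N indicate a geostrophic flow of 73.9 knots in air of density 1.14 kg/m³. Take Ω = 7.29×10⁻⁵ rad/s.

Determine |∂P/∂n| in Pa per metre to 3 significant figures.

5.30×10⁻³ Pa/m

Coriolis parameter at 57°N:
f = 2Ω sin φ = 2 × 7.29×10⁻⁵ × sin 57° = 1.22×10⁻⁴ s⁻¹
Wind speed in SI: 73.9 knots = 38.0 m/s
Geostrophic balance rearranged: |∂P/∂n| = f ρ V_g
|∂P/∂n| = 1.22×10⁻⁴ × 1.14 × 38.0 = 5.30×10⁻³ Pa/m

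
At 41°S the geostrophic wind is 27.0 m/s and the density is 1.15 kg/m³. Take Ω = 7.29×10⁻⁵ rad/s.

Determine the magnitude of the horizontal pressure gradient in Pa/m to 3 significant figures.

Coriolis parameter at 41°S:
f = 2Ω sin φ = 2 × 7.29×10⁻⁵ × sin 41° = 9.57×10⁻⁵ s⁻¹
Geostrophic balance rearranged: |∂P/∂n| = f ρ V_g
|∂P/∂n| = 9.57×10⁻⁵ × 1.15 × 27.0 = 2.97×10⁻³ Pa/m

2.97×10⁻³ Pa/m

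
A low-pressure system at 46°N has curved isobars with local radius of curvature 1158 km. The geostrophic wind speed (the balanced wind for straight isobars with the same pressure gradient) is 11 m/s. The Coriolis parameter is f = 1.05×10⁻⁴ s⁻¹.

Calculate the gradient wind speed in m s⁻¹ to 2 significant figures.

Around a low, centrifugal force acts outward with Coriolis, so pressure-gradient force balances both:
(1/ρ)|∂P/∂n| = fV + V²/R  →  V² + fR·V − fR·V_g = 0
With fR = 1.05×10⁻⁴ × 1158×10³ m = 122 m/s:
V = [−fR + √((fR)² + 4 fR V_g)]/2 = [−122 + √(122² + 4×122×11)]/2 = 10.2 m/s
Subgeostrophic (V < V_g = 11 m/s), as expected around a low.

10 m s⁻¹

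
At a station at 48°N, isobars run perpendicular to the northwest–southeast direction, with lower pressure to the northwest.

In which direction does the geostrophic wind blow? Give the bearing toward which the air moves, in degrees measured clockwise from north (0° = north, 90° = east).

045°

The pressure-gradient force points toward the northwest (bearing 315°).
Geostrophic balance: in the Northern Hemisphere the Coriolis force deflects motion to the right, so the geostrophic wind blows 90° to the right of the pressure-gradient force (low pressure on the left).
Rotating 315° by 90° clockwise gives 045° — the wind blows toward the northeast.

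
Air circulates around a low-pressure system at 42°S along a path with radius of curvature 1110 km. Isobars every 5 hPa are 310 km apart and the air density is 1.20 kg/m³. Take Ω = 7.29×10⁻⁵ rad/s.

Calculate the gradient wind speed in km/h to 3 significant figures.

44.5 km/h

Coriolis parameter at 42°S:
f = 2Ω sin φ = 2 × 7.29×10⁻⁵ × sin 42° = 9.76×10⁻⁵ s⁻¹
Pressure gradient: |∂P/∂n| = 500 Pa / 310000 m = 1.61×10⁻³ Pa/m
Geostrophic speed: V_g = |∂P/∂n|/(fρ) = 1.61×10⁻³/(9.76×10⁻⁵ × 1.20) = 13.8 m/s
Around a low, centrifugal force acts outward with Coriolis, so pressure-gradient force balances both:
(1/ρ)|∂P/∂n| = fV + V²/R  →  V² + fR·V − fR·V_g = 0
With fR = 9.76×10⁻⁵ × 1110×10³ m = 108 m/s:
V = [−fR + √((fR)² + 4 fR V_g)]/2 = [−108 + √(108² + 4×108×13.8)]/2 = 12.4 m/s
Subgeostrophic (V < V_g = 13.8 m/s), as expected around a low.
Converting: 12.4 m/s × 3.6 = 44.5 km/h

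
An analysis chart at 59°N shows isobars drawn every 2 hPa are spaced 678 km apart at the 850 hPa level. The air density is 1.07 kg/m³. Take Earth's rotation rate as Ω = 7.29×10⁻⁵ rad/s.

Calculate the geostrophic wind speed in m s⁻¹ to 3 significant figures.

2.21 m s⁻¹

Coriolis parameter at 59°N:
f = 2Ω sin φ = 2 × 7.29×10⁻⁵ × sin 59° = 1.25×10⁻⁴ s⁻¹
Pressure gradient: |∂P/∂n| = 200 Pa / 678000 m = 2.95×10⁻⁴ Pa/m
Geostrophic balance (pressure-gradient force = Coriolis force):
V_g = (1/(fρ)) |∂P/∂n| = 2.95×10⁻⁴ / (1.25×10⁻⁴ × 1.07) = 2.21 m/s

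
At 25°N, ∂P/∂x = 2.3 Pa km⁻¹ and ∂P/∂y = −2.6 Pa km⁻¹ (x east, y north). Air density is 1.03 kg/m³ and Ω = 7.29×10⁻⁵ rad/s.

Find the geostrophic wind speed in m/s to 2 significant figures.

Coriolis parameter at 25°N:
f = 2Ω sin φ = 2 × 7.29×10⁻⁵ × sin 25° = 6.16×10⁻⁵ s⁻¹
Component geostrophic relations (x east, y north):
u_g = −(1/(fρ)) ∂P/∂y,  v_g = (1/(fρ)) ∂P/∂x
u_g = −(−2.6×10⁻³)/(6.16×10⁻⁵ × 1.03) = 41.0 m/s;  v_g = (2.3×10⁻³)/(6.16×10⁻⁵ × 1.03) = 36.2 m/s
|V_g| = √(u_g² + v_g²) = 54.7 m/s

55 m/s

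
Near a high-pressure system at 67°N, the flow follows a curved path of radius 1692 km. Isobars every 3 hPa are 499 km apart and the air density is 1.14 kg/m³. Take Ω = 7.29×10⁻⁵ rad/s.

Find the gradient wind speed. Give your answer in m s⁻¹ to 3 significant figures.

Coriolis parameter at 67°N:
f = 2Ω sin φ = 2 × 7.29×10⁻⁵ × sin 67° = 1.34×10⁻⁴ s⁻¹
Pressure gradient: |∂P/∂n| = 300 Pa / 499000 m = 6.01×10⁻⁴ Pa/m
Geostrophic speed: V_g = |∂P/∂n|/(fρ) = 6.01×10⁻⁴/(1.34×10⁻⁴ × 1.14) = 3.93 m/s
Around a high, pressure-gradient force acts outward with centrifugal, so Coriolis balances both:
fV = (1/ρ)|∂P/∂n| + V²/R  →  V² − fR·V + fR·V_g = 0
With fR = 1.34×10⁻⁴ × 1692×10³ m = 227 m/s:
V = [fR − √((fR)² − 4 fR V_g)]/2 = [227 − √(227² − 4×227×3.93)]/2 = 4 m/s
Supergeostrophic (V > V_g = 3.93 m/s), as expected around a high.

4.00 m s⁻¹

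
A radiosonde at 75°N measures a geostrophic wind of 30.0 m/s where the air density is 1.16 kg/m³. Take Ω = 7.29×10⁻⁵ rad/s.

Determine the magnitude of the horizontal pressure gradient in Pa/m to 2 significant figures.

Coriolis parameter at 75°N:
f = 2Ω sin φ = 2 × 7.29×10⁻⁵ × sin 75° = 1.41×10⁻⁴ s⁻¹
Geostrophic balance rearranged: |∂P/∂n| = f ρ V_g
|∂P/∂n| = 1.41×10⁻⁴ × 1.16 × 30.0 = 4.90×10⁻³ Pa/m

4.9×10⁻³ Pa/m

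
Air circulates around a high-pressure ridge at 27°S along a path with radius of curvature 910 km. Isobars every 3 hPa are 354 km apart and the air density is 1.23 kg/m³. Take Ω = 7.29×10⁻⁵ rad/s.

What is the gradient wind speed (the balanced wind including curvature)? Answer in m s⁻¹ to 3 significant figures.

13.4 m s⁻¹

Coriolis parameter at 27°S:
f = 2Ω sin φ = 2 × 7.29×10⁻⁵ × sin 27° = 6.62×10⁻⁵ s⁻¹
Pressure gradient: |∂P/∂n| = 300 Pa / 354000 m = 8.47×10⁻⁴ Pa/m
Geostrophic speed: V_g = |∂P/∂n|/(fρ) = 8.47×10⁻⁴/(6.62×10⁻⁵ × 1.23) = 10.4 m/s
Around a high, pressure-gradient force acts outward with centrifugal, so Coriolis balances both:
fV = (1/ρ)|∂P/∂n| + V²/R  →  V² − fR·V + fR·V_g = 0
With fR = 6.62×10⁻⁵ × 910×10³ m = 60.2 m/s:
V = [fR − √((fR)² − 4 fR V_g)]/2 = [60.2 − √(60.2² − 4×60.2×10.4)]/2 = 13.4 m/s
Supergeostrophic (V > V_g = 10.4 m/s), as expected around a high.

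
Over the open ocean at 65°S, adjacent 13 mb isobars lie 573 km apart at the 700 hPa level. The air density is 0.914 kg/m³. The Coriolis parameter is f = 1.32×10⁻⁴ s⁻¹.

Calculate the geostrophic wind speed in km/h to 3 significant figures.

Pressure gradient: |∂P/∂n| = 1300 Pa / 573000 m = 2.27×10⁻³ Pa/m
Geostrophic balance (pressure-gradient force = Coriolis force):
V_g = (1/(fρ)) |∂P/∂n| = 2.27×10⁻³ / (1.32×10⁻⁴ × 0.914) = 18.8 m/s
Converting: 18.8 m/s × 3.6 = 67.7 km/h

67.7 km/h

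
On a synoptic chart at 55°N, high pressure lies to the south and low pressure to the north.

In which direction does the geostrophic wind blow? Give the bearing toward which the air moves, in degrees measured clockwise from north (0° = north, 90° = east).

The pressure-gradient force points toward the north (bearing 000°).
Geostrophic balance: in the Northern Hemisphere the Coriolis force deflects motion to the right, so the geostrophic wind blows 90° to the right of the pressure-gradient force (low pressure on the left).
Rotating 000° by 90° clockwise gives 090° — the wind blows toward the east.

090°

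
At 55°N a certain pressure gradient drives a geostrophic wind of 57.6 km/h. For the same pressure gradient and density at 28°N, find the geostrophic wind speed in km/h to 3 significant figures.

With the same pressure gradient and density, V_g ∝ 1/f ∝ 1/sin φ.
V₂ = V₁ · sin φ₁ / sin φ₂ = 57.6 × sin 55° / sin 28°
V₂ = 57.6 × 0.8192/0.4695 = 101 km/h

101 km/h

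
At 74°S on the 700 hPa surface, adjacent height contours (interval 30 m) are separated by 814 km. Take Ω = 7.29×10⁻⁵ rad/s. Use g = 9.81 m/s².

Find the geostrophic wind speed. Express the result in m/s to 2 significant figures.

Coriolis parameter at 74°S:
f = 2Ω sin φ = 2 × 7.29×10⁻⁵ × sin 74° = 1.40×10⁻⁴ s⁻¹
Height gradient: |∂Z/∂n| = 30 m / 814000 m = 3.69×10⁻⁵
On a pressure surface, geostrophic balance gives V_g = (g/f)|∂Z/∂n|:
V_g = 9.81 × 3.69×10⁻⁵ / 1.40×10⁻⁴ = 2.58 m/s

2.6 m/s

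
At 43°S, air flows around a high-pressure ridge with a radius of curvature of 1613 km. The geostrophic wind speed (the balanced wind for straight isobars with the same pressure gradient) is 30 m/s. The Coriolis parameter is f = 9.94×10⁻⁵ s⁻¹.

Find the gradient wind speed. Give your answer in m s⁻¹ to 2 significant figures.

40 m s⁻¹

Around a high, pressure-gradient force acts outward with centrifugal, so Coriolis balances both:
fV = (1/ρ)|∂P/∂n| + V²/R  →  V² − fR·V + fR·V_g = 0
With fR = 9.94×10⁻⁵ × 1613×10³ m = 160 m/s:
V = [fR − √((fR)² − 4 fR V_g)]/2 = [160 − √(160² − 4×160×30)]/2 = 40 m/s
Supergeostrophic (V > V_g = 30 m/s), as expected around a high.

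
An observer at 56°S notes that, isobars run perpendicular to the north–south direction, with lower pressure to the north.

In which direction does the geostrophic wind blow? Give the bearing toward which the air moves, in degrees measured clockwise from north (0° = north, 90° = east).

The pressure-gradient force points toward the north (bearing 000°).
Geostrophic balance: in the Southern Hemisphere the Coriolis force deflects motion to the left, so the geostrophic wind blows 90° to the left of the pressure-gradient force (low pressure on the right).
Rotating 000° by 90° counterclockwise gives 270° — the wind blows toward the west.

270°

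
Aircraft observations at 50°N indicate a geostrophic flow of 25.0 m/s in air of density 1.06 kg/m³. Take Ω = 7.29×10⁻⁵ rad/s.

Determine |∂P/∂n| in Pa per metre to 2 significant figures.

Coriolis parameter at 50°N:
f = 2Ω sin φ = 2 × 7.29×10⁻⁵ × sin 50° = 1.12×10⁻⁴ s⁻¹
Geostrophic balance rearranged: |∂P/∂n| = f ρ V_g
|∂P/∂n| = 1.12×10⁻⁴ × 1.06 × 25.0 = 2.96×10⁻³ Pa/m

3.0×10⁻³ Pa/m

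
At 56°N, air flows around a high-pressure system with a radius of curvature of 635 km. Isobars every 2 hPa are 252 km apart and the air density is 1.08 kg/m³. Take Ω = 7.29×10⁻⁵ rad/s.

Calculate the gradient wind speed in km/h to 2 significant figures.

Coriolis parameter at 56°N:
f = 2Ω sin φ = 2 × 7.29×10⁻⁵ × sin 56° = 1.21×10⁻⁴ s⁻¹
Pressure gradient: |∂P/∂n| = 200 Pa / 252000 m = 7.94×10⁻⁴ Pa/m
Geostrophic speed: V_g = |∂P/∂n|/(fρ) = 7.94×10⁻⁴/(1.21×10⁻⁴ × 1.08) = 6.08 m/s
Around a high, pressure-gradient force acts outward with centrifugal, so Coriolis balances both:
fV = (1/ρ)|∂P/∂n| + V²/R  →  V² − fR·V + fR·V_g = 0
With fR = 1.21×10⁻⁴ × 635×10³ m = 76.8 m/s:
V = [fR − √((fR)² − 4 fR V_g)]/2 = [76.8 − √(76.8² − 4×76.8×6.08)]/2 = 6.66 m/s
Supergeostrophic (V > V_g = 6.08 m/s), as expected around a high.
Converting: 6.66 m/s × 3.6 = 24 km/h

24 km/h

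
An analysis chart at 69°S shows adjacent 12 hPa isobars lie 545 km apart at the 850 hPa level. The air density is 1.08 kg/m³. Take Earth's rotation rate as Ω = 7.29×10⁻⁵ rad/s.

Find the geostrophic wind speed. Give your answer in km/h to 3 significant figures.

Coriolis parameter at 69°S:
f = 2Ω sin φ = 2 × 7.29×10⁻⁵ × sin 69° = 1.36×10⁻⁴ s⁻¹
Pressure gradient: |∂P/∂n| = 1200 Pa / 545000 m = 2.20×10⁻³ Pa/m
Geostrophic balance (pressure-gradient force = Coriolis force):
V_g = (1/(fρ)) |∂P/∂n| = 2.20×10⁻³ / (1.36×10⁻⁴ × 1.08) = 15.0 m/s
Converting: 15.0 m/s × 3.6 = 53.9 km/h

53.9 km/h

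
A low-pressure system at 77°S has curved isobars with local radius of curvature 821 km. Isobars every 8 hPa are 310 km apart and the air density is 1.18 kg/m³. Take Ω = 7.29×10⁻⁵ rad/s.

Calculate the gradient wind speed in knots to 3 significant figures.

Coriolis parameter at 77°S:
f = 2Ω sin φ = 2 × 7.29×10⁻⁵ × sin 77° = 1.42×10⁻⁴ s⁻¹
Pressure gradient: |∂P/∂n| = 800 Pa / 310000 m = 2.58×10⁻³ Pa/m
Geostrophic speed: V_g = |∂P/∂n|/(fρ) = 2.58×10⁻³/(1.42×10⁻⁴ × 1.18) = 15.4 m/s
Around a low, centrifugal force acts outward with Coriolis, so pressure-gradient force balances both:
(1/ρ)|∂P/∂n| = fV + V²/R  →  V² + fR·V − fR·V_g = 0
With fR = 1.42×10⁻⁴ × 821×10³ m = 117 m/s:
V = [−fR + √((fR)² + 4 fR V_g)]/2 = [−117 + √(117² + 4×117×15.4)]/2 = 13.8 m/s
Subgeostrophic (V < V_g = 15.4 m/s), as expected around a low.
Converting: 13.8 m/s × 1.944 = 26.8 knots

26.8 knots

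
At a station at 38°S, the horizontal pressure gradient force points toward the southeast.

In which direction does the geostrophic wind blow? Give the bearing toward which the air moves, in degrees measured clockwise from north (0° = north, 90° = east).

045°

The pressure-gradient force points toward the southeast (bearing 135°).
Geostrophic balance: in the Southern Hemisphere the Coriolis force deflects motion to the left, so the geostrophic wind blows 90° to the left of the pressure-gradient force (low pressure on the right).
Rotating 135° by 90° counterclockwise gives 045° — the wind blows toward the northeast.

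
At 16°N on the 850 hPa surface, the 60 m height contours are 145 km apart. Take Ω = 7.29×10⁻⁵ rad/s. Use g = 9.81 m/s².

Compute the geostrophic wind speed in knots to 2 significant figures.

Coriolis parameter at 16°N:
f = 2Ω sin φ = 2 × 7.29×10⁻⁵ × sin 16° = 4.02×10⁻⁵ s⁻¹
Height gradient: |∂Z/∂n| = 60 m / 145000 m = 4.14×10⁻⁴
On a pressure surface, geostrophic balance gives V_g = (g/f)|∂Z/∂n|:
V_g = 9.81 × 4.14×10⁻⁴ / 4.02×10⁻⁵ = 101 m/s
Converting: 101 m/s × 1.944 = 200 knots

200 knots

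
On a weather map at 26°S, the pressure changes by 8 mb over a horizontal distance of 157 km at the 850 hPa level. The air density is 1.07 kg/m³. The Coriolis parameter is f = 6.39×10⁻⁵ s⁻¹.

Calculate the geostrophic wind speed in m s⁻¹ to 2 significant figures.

75 m s⁻¹

Pressure gradient: |∂P/∂n| = 800 Pa / 157000 m = 5.10×10⁻³ Pa/m
Geostrophic balance (pressure-gradient force = Coriolis force):
V_g = (1/(fρ)) |∂P/∂n| = 5.10×10⁻³ / (6.39×10⁻⁵ × 1.07) = 74.5 m/s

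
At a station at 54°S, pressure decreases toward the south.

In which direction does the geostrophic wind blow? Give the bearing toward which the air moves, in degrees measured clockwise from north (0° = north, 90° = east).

The pressure-gradient force points toward the south (bearing 180°).
Geostrophic balance: in the Southern Hemisphere the Coriolis force deflects motion to the left, so the geostrophic wind blows 90° to the left of the pressure-gradient force (low pressure on the right).
Rotating 180° by 90° counterclockwise gives 090° — the wind blows toward the east.

090°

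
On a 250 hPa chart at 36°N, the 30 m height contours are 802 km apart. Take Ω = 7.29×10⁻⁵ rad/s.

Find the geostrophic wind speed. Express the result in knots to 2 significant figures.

8.3 knots

Coriolis parameter at 36°N:
f = 2Ω sin φ = 2 × 7.29×10⁻⁵ × sin 36° = 8.57×10⁻⁵ s⁻¹
Height gradient: |∂Z/∂n| = 30 m / 802000 m = 3.74×10⁻⁵
On a pressure surface, geostrophic balance gives V_g = (g/f)|∂Z/∂n|:
V_g = 9.81 × 3.74×10⁻⁵ / 8.57×10⁻⁵ = 4.28 m/s
Converting: 4.28 m/s × 1.944 = 8.3 knots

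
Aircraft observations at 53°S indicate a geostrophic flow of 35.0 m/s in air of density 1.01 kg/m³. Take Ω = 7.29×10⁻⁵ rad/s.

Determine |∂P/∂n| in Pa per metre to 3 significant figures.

4.12×10⁻³ Pa/m

Coriolis parameter at 53°S:
f = 2Ω sin φ = 2 × 7.29×10⁻⁵ × sin 53° = 1.16×10⁻⁴ s⁻¹
Geostrophic balance rearranged: |∂P/∂n| = f ρ V_g
|∂P/∂n| = 1.16×10⁻⁴ × 1.01 × 35.0 = 4.12×10⁻³ Pa/m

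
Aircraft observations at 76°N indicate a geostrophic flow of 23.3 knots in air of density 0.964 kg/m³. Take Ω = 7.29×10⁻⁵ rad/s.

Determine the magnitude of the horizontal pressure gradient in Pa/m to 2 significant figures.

1.6×10⁻³ Pa/m

Coriolis parameter at 76°N:
f = 2Ω sin φ = 2 × 7.29×10⁻⁵ × sin 76° = 1.41×10⁻⁴ s⁻¹
Wind speed in SI: 23.3 knots = 12.0 m/s
Geostrophic balance rearranged: |∂P/∂n| = f ρ V_g
|∂P/∂n| = 1.41×10⁻⁴ × 0.964 × 12.0 = 1.63×10⁻³ Pa/m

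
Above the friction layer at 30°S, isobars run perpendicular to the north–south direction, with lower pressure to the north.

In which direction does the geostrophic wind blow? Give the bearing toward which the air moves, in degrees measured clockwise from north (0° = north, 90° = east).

The pressure-gradient force points toward the north (bearing 000°).
Geostrophic balance: in the Southern Hemisphere the Coriolis force deflects motion to the left, so the geostrophic wind blows 90° to the left of the pressure-gradient force (low pressure on the right).
Rotating 000° by 90° counterclockwise gives 270° — the wind blows toward the west.

270°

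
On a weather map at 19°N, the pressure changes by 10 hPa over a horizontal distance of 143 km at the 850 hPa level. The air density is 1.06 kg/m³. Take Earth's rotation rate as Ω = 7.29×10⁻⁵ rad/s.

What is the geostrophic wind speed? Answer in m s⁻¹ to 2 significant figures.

140 m s⁻¹

Coriolis parameter at 19°N:
f = 2Ω sin φ = 2 × 7.29×10⁻⁵ × sin 19° = 4.75×10⁻⁵ s⁻¹
Pressure gradient: |∂P/∂n| = 1000 Pa / 143000 m = 6.99×10⁻³ Pa/m
Geostrophic balance (pressure-gradient force = Coriolis force):
V_g = (1/(fρ)) |∂P/∂n| = 6.99×10⁻³ / (4.75×10⁻⁵ × 1.06) = 139 m/s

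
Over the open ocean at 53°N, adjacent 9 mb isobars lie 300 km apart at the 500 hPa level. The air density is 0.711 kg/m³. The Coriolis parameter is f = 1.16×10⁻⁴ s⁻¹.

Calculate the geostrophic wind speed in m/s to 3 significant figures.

Pressure gradient: |∂P/∂n| = 900 Pa / 300000 m = 3.00×10⁻³ Pa/m
Geostrophic balance (pressure-gradient force = Coriolis force):
V_g = (1/(fρ)) |∂P/∂n| = 3.00×10⁻³ / (1.16×10⁻⁴ × 0.711) = 36.4 m/s

36.4 m/s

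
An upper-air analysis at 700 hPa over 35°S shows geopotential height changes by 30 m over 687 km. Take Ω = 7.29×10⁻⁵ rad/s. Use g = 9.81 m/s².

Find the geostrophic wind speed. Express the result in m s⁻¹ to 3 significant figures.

Coriolis parameter at 35°S:
f = 2Ω sin φ = 2 × 7.29×10⁻⁵ × sin 35° = 8.36×10⁻⁵ s⁻¹
Height gradient: |∂Z/∂n| = 30 m / 687000 m = 4.37×10⁻⁵
On a pressure surface, geostrophic balance gives V_g = (g/f)|∂Z/∂n|:
V_g = 9.81 × 4.37×10⁻⁵ / 8.36×10⁻⁵ = 5.12 m/s

5.12 m s⁻¹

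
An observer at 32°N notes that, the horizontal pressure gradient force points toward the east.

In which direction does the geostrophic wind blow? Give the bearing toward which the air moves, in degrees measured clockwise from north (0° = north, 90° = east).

180°

The pressure-gradient force points toward the east (bearing 090°).
Geostrophic balance: in the Northern Hemisphere the Coriolis force deflects motion to the right, so the geostrophic wind blows 90° to the right of the pressure-gradient force (low pressure on the left).
Rotating 090° by 90° clockwise gives 180° — the wind blows toward the south.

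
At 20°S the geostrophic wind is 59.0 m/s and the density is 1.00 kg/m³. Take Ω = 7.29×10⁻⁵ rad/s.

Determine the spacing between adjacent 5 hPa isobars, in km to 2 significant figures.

170 km

Coriolis parameter at 20°S:
f = 2Ω sin φ = 2 × 7.29×10⁻⁵ × sin 20° = 4.99×10⁻⁵ s⁻¹
Geostrophic balance rearranged: |∂P/∂n| = f ρ V_g
|∂P/∂n| = 4.99×10⁻⁵ × 1.00 × 59.0 = 2.94×10⁻³ Pa/m
Isobar spacing: Δn = ΔP/|∂P/∂n| = 500 Pa / 2.94×10⁻³ Pa/m = 169945 m ≈ 170 km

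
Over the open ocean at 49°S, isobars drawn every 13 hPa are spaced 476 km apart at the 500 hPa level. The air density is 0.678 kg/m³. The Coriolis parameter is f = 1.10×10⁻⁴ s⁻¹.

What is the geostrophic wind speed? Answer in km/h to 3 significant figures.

132 km/h

Pressure gradient: |∂P/∂n| = 1300 Pa / 476000 m = 2.73×10⁻³ Pa/m
Geostrophic balance (pressure-gradient force = Coriolis force):
V_g = (1/(fρ)) |∂P/∂n| = 2.73×10⁻³ / (1.10×10⁻⁴ × 0.678) = 36.6 m/s
Converting: 36.6 m/s × 3.6 = 132 km/h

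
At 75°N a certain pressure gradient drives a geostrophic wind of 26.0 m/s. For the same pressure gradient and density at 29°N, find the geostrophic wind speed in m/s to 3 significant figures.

51.8 m/s

With the same pressure gradient and density, V_g ∝ 1/f ∝ 1/sin φ.
V₂ = V₁ · sin φ₁ / sin φ₂ = 26.0 × sin 75° / sin 29°
V₂ = 26.0 × 0.9659/0.4848 = 51.8 m/s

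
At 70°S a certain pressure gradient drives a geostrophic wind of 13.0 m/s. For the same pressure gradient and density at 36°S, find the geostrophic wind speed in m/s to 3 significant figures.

With the same pressure gradient and density, V_g ∝ 1/f ∝ 1/sin φ.
V₂ = V₁ · sin φ₁ / sin φ₂ = 13.0 × sin 70° / sin 36°
V₂ = 13.0 × 0.9397/0.5878 = 20.8 m/s

20.8 m/s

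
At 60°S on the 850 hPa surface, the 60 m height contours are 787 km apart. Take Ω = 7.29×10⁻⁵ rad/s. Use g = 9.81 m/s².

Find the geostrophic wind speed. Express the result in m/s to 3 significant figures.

5.92 m/s

Coriolis parameter at 60°S:
f = 2Ω sin φ = 2 × 7.29×10⁻⁵ × sin 60° = 1.26×10⁻⁴ s⁻¹
Height gradient: |∂Z/∂n| = 60 m / 787000 m = 7.62×10⁻⁵
On a pressure surface, geostrophic balance gives V_g = (g/f)|∂Z/∂n|:
V_g = 9.81 × 7.62×10⁻⁵ / 1.26×10⁻⁴ = 5.92 m/s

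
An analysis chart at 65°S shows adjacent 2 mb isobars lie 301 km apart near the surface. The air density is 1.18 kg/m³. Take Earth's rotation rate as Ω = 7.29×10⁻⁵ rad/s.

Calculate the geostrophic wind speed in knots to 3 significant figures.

Coriolis parameter at 65°S:
f = 2Ω sin φ = 2 × 7.29×10⁻⁵ × sin 65° = 1.32×10⁻⁴ s⁻¹
Pressure gradient: |∂P/∂n| = 200 Pa / 301000 m = 6.64×10⁻⁴ Pa/m
Geostrophic balance (pressure-gradient force = Coriolis force):
V_g = (1/(fρ)) |∂P/∂n| = 6.64×10⁻⁴ / (1.32×10⁻⁴ × 1.18) = 4.26 m/s
Converting: 4.26 m/s × 1.944 = 8.28 knots

8.28 knots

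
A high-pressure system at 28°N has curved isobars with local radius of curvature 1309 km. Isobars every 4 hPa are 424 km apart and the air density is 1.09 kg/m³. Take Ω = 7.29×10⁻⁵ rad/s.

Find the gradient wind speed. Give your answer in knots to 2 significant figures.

30 knots

Coriolis parameter at 28°N:
f = 2Ω sin φ = 2 × 7.29×10⁻⁵ × sin 28° = 6.84×10⁻⁵ s⁻¹
Pressure gradient: |∂P/∂n| = 400 Pa / 424000 m = 9.43×10⁻⁴ Pa/m
Geostrophic speed: V_g = |∂P/∂n|/(fρ) = 9.43×10⁻⁴/(6.84×10⁻⁵ × 1.09) = 12.6 m/s
Around a high, pressure-gradient force acts outward with centrifugal, so Coriolis balances both:
fV = (1/ρ)|∂P/∂n| + V²/R  →  V² − fR·V + fR·V_g = 0
With fR = 6.84×10⁻⁵ × 1309×10³ m = 89.6 m/s:
V = [fR − √((fR)² − 4 fR V_g)]/2 = [89.6 − √(89.6² − 4×89.6×12.6)]/2 = 15.2 m/s
Supergeostrophic (V > V_g = 12.6 m/s), as expected around a high.
Converting: 15.2 m/s × 1.944 = 30 knots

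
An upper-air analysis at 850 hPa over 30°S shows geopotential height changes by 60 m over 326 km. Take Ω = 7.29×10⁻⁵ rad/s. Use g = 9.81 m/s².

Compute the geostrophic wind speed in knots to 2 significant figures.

Coriolis parameter at 30°S:
f = 2Ω sin φ = 2 × 7.29×10⁻⁵ × sin 30° = 7.29×10⁻⁵ s⁻¹
Height gradient: |∂Z/∂n| = 60 m / 326000 m = 1.84×10⁻⁴
On a pressure surface, geostrophic balance gives V_g = (g/f)|∂Z/∂n|:
V_g = 9.81 × 1.84×10⁻⁴ / 7.29×10⁻⁵ = 24.8 m/s
Converting: 24.8 m/s × 1.944 = 48 knots

48 knots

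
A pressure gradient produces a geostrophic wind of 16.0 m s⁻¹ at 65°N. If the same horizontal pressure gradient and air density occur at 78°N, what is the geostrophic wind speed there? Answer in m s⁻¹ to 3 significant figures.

14.8 m s⁻¹

With the same pressure gradient and density, V_g ∝ 1/f ∝ 1/sin φ.
V₂ = V₁ · sin φ₁ / sin φ₂ = 16.0 × sin 65° / sin 78°
V₂ = 16.0 × 0.9063/0.9781 = 14.8 m s⁻¹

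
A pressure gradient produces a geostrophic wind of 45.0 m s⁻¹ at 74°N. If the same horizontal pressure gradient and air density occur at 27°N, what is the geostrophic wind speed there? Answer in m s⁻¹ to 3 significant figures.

95.3 m s⁻¹

With the same pressure gradient and density, V_g ∝ 1/f ∝ 1/sin φ.
V₂ = V₁ · sin φ₁ / sin φ₂ = 45.0 × sin 74° / sin 27°
V₂ = 45.0 × 0.9613/0.4540 = 95.3 m s⁻¹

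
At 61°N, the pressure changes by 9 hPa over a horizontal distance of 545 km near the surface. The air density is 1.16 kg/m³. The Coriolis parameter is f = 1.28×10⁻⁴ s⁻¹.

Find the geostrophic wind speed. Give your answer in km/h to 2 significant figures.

Pressure gradient: |∂P/∂n| = 900 Pa / 545000 m = 1.65×10⁻³ Pa/m
Geostrophic balance (pressure-gradient force = Coriolis force):
V_g = (1/(fρ)) |∂P/∂n| = 1.65×10⁻³ / (1.28×10⁻⁴ × 1.16) = 11.1 m/s
Converting: 11.1 m/s × 3.6 = 40 km/h

40 km/h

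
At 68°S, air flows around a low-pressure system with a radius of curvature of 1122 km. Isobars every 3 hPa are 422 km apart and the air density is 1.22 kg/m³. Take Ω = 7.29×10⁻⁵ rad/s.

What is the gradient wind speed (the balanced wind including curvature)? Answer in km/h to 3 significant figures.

15.1 km/h

Coriolis parameter at 68°S:
f = 2Ω sin φ = 2 × 7.29×10⁻⁵ × sin 68° = 1.35×10⁻⁴ s⁻¹
Pressure gradient: |∂P/∂n| = 300 Pa / 422000 m = 7.11×10⁻⁴ Pa/m
Geostrophic speed: V_g = |∂P/∂n|/(fρ) = 7.11×10⁻⁴/(1.35×10⁻⁴ × 1.22) = 4.31 m/s
Around a low, centrifugal force acts outward with Coriolis, so pressure-gradient force balances both:
(1/ρ)|∂P/∂n| = fV + V²/R  →  V² + fR·V − fR·V_g = 0
With fR = 1.35×10⁻⁴ × 1122×10³ m = 152 m/s:
V = [−fR + √((fR)² + 4 fR V_g)]/2 = [−152 + √(152² + 4×152×4.31)]/2 = 4.19 m/s
Subgeostrophic (V < V_g = 4.31 m/s), as expected around a low.
Converting: 4.19 m/s × 3.6 = 15.1 km/h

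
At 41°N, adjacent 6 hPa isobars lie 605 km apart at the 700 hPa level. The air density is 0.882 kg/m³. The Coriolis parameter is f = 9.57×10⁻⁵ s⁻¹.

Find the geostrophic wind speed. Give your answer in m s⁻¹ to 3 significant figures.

Pressure gradient: |∂P/∂n| = 600 Pa / 605000 m = 9.92×10⁻⁴ Pa/m
Geostrophic balance (pressure-gradient force = Coriolis force):
V_g = (1/(fρ)) |∂P/∂n| = 9.92×10⁻⁴ / (9.57×10⁻⁵ × 0.882) = 11.7 m/s

11.7 m s⁻¹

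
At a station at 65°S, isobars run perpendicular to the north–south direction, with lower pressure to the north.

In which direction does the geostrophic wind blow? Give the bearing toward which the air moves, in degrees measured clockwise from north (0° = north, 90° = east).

The pressure-gradient force points toward the north (bearing 000°).
Geostrophic balance: in the Southern Hemisphere the Coriolis force deflects motion to the left, so the geostrophic wind blows 90° to the left of the pressure-gradient force (low pressure on the right).
Rotating 000° by 90° counterclockwise gives 270° — the wind blows toward the west.

270°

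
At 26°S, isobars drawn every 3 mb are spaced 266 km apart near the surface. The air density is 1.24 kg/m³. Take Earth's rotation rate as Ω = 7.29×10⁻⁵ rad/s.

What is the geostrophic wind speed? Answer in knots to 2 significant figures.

Coriolis parameter at 26°S:
f = 2Ω sin φ = 2 × 7.29×10⁻⁵ × sin 26° = 6.39×10⁻⁵ s⁻¹
Pressure gradient: |∂P/∂n| = 300 Pa / 266000 m = 1.13×10⁻³ Pa/m
Geostrophic balance (pressure-gradient force = Coriolis force):
V_g = (1/(fρ)) |∂P/∂n| = 1.13×10⁻³ / (6.39×10⁻⁵ × 1.24) = 14.2 m/s
Converting: 14.2 m/s × 1.944 = 28 knots

28 knots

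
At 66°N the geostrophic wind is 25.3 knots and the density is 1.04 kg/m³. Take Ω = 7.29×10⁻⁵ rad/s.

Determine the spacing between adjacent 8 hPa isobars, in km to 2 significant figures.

Coriolis parameter at 66°N:
f = 2Ω sin φ = 2 × 7.29×10⁻⁵ × sin 66° = 1.33×10⁻⁴ s⁻¹
Wind speed in SI: 25.3 knots = 13.0 m/s
Geostrophic balance rearranged: |∂P/∂n| = f ρ V_g
|∂P/∂n| = 1.33×10⁻⁴ × 1.04 × 13.0 = 1.80×10⁻³ Pa/m
Isobar spacing: Δn = ΔP/|∂P/∂n| = 800 Pa / 1.80×10⁻³ Pa/m = 443721 m ≈ 440 km

440 km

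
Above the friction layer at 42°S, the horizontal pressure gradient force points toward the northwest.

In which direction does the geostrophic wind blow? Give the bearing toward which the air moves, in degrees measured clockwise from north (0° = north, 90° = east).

The pressure-gradient force points toward the northwest (bearing 315°).
Geostrophic balance: in the Southern Hemisphere the Coriolis force deflects motion to the left, so the geostrophic wind blows 90° to the left of the pressure-gradient force (low pressure on the right).
Rotating 315° by 90° counterclockwise gives 225° — the wind blows toward the southwest.

225°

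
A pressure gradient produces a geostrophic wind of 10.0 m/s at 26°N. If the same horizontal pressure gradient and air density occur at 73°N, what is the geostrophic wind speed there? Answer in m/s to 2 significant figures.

With the same pressure gradient and density, V_g ∝ 1/f ∝ 1/sin φ.
V₂ = V₁ · sin φ₁ / sin φ₂ = 10.0 × sin 26° / sin 73°
V₂ = 10.0 × 0.4384/0.9563 = 4.6 m/s

4.6 m/s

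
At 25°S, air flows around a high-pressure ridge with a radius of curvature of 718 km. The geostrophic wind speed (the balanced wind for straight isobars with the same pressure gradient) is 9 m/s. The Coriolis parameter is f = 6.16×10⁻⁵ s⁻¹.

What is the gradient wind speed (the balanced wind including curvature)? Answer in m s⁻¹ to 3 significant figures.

Around a high, pressure-gradient force acts outward with centrifugal, so Coriolis balances both:
fV = (1/ρ)|∂P/∂n| + V²/R  →  V² − fR·V + fR·V_g = 0
With fR = 6.16×10⁻⁵ × 718×10³ m = 44.2 m/s:
V = [fR − √((fR)² − 4 fR V_g)]/2 = [44.2 − √(44.2² − 4×44.2×9)]/2 = 12.6 m/s
Supergeostrophic (V > V_g = 9 m/s), as expected around a high.

12.6 m s⁻¹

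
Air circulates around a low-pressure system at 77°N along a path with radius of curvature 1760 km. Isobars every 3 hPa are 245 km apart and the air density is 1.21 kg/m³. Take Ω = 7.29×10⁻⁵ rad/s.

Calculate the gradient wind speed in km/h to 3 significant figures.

25.0 km/h

Coriolis parameter at 77°N:
f = 2Ω sin φ = 2 × 7.29×10⁻⁵ × sin 77° = 1.42×10⁻⁴ s⁻¹
Pressure gradient: |∂P/∂n| = 300 Pa / 245000 m = 1.22×10⁻³ Pa/m
Geostrophic speed: V_g = |∂P/∂n|/(fρ) = 1.22×10⁻³/(1.42×10⁻⁴ × 1.21) = 7.12 m/s
Around a low, centrifugal force acts outward with Coriolis, so pressure-gradient force balances both:
(1/ρ)|∂P/∂n| = fV + V²/R  →  V² + fR·V − fR·V_g = 0
With fR = 1.42×10⁻⁴ × 1760×10³ m = 250 m/s:
V = [−fR + √((fR)² + 4 fR V_g)]/2 = [−250 + √(250² + 4×250×7.12)]/2 = 6.93 m/s
Subgeostrophic (V < V_g = 7.12 m/s), as expected around a low.
Converting: 6.93 m/s × 3.6 = 25.0 km/h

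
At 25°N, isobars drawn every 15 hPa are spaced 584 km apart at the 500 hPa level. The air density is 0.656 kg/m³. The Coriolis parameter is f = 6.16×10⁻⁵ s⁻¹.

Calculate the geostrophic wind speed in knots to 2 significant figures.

Pressure gradient: |∂P/∂n| = 1500 Pa / 584000 m = 2.57×10⁻³ Pa/m
Geostrophic balance (pressure-gradient force = Coriolis force):
V_g = (1/(fρ)) |∂P/∂n| = 2.57×10⁻³ / (6.16×10⁻⁵ × 0.656) = 63.6 m/s
Converting: 63.6 m/s × 1.944 = 120 knots

120 knots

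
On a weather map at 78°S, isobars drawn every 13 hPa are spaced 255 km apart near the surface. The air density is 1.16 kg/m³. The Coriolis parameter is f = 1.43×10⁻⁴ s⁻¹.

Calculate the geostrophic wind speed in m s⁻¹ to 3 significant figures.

Pressure gradient: |∂P/∂n| = 1300 Pa / 255000 m = 5.10×10⁻³ Pa/m
Geostrophic balance (pressure-gradient force = Coriolis force):
V_g = (1/(fρ)) |∂P/∂n| = 5.10×10⁻³ / (1.43×10⁻⁴ × 1.16) = 30.7 m/s

30.7 m s⁻¹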